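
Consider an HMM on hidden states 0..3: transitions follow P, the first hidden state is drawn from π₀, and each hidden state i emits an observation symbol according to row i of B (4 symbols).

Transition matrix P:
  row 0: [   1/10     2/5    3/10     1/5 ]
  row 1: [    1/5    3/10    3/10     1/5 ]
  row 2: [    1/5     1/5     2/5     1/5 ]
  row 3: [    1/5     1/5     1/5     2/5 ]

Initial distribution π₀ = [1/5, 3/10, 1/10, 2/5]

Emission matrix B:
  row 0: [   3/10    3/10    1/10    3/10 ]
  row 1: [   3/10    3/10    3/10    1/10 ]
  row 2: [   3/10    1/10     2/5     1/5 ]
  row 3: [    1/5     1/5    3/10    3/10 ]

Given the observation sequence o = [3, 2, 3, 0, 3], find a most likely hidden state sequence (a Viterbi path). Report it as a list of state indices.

t=0: δ = [6.000e-02, 3.000e-02, 2.000e-02, 1.200e-01]  (obs o_0=3)
t=1: δ = [2.400e-03, 7.200e-03, 9.600e-03, 1.440e-02]  ψ = [3, 0, 3, 3]  (obs o_1=2)
t=2: δ = [8.640e-04, 2.880e-04, 7.680e-04, 1.728e-03]  ψ = [3, 3, 2, 3]  (obs o_2=3)
t=3: δ = [1.037e-04, 1.037e-04, 1.037e-04, 1.382e-04]  ψ = [3, 0, 3, 3]  (obs o_3=0)
t=4: δ = [8.294e-06, 4.147e-06, 8.294e-06, 1.659e-05]  ψ = [3, 0, 2, 3]  (obs o_4=3)
backtrack: best end state = 3; path = [3, 3, 3, 3, 3]

path = [3, 3, 3, 3, 3]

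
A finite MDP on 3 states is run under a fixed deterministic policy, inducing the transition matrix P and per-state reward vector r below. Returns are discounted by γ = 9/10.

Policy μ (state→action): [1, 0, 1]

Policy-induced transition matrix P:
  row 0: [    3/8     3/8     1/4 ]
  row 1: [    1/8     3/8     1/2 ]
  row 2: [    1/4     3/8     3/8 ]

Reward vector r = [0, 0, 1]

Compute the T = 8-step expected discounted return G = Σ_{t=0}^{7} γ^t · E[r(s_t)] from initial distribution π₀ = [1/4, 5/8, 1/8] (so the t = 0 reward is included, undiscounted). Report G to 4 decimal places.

G = 1.9990

t=0: π = [0.2500, 0.6250, 0.1250], E[r] = 0.1250, γ^t·E[r] = 0.125000, running G = 0.125000
t=1: π = [0.2031, 0.3750, 0.4219], E[r] = 0.4219, γ^t·E[r] = 0.379688, running G = 0.504688
t=2: π = [0.2285, 0.3750, 0.3965], E[r] = 0.3965, γ^t·E[r] = 0.321152, running G = 0.825840
t=3: π = [0.2317, 0.3750, 0.3933], E[r] = 0.3933, γ^t·E[r] = 0.286723, running G = 1.112563
t=4: π = [0.2321, 0.3750, 0.3929], E[r] = 0.3929, γ^t·E[r] = 0.257791, running G = 1.370354
t=5: π = [0.2321, 0.3750, 0.3929], E[r] = 0.3929, γ^t·E[r] = 0.231982, running G = 1.602336
t=6: π = [0.2321, 0.3750, 0.3929], E[r] = 0.3929, γ^t·E[r] = 0.208781, running G = 1.811117
t=7: π = [0.2321, 0.3750, 0.3929], E[r] = 0.3929, γ^t·E[r] = 0.187902, running G = 1.999020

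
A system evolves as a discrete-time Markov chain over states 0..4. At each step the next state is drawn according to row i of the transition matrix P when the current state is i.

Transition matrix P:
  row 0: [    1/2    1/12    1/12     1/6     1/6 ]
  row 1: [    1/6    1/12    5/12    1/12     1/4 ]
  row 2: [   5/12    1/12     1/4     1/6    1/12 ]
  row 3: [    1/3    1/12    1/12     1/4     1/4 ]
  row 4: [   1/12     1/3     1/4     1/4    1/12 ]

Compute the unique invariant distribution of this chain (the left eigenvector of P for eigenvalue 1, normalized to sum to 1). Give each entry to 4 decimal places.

π = [0.3443, 0.1242, 0.1824, 0.1854, 0.1636]

Balance equations π_j = Σ_i π_i·P[i][j]:
  π_0 = 1/2·π_0 + 1/6·π_1 + 5/12·π_2 + 1/3·π_3 + 1/12·π_4
  π_1 = 1/12·π_0 + 1/12·π_1 + 1/12·π_2 + 1/12·π_3 + 1/3·π_4
  π_2 = 1/12·π_0 + 5/12·π_1 + 1/4·π_2 + 1/12·π_3 + 1/4·π_4
  π_3 = 1/6·π_0 + 1/12·π_1 + 1/6·π_2 + 1/4·π_3 + 1/4·π_4
  normalize: π_0 + π_1 + π_2 + π_3 + π_4 = 1
Solving the linear system gives exactly π = [1475/4284, 2129/17136, 521/2856, 353/1904, 701/4284].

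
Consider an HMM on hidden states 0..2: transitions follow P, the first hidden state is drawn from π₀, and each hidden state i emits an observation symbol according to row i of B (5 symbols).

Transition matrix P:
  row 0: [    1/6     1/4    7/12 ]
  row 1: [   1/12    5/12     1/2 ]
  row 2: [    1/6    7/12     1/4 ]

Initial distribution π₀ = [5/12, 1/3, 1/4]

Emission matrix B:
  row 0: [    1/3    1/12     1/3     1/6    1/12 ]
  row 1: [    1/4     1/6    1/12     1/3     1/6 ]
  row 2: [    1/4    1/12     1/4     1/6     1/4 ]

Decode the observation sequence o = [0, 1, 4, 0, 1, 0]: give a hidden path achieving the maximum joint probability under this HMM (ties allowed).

path = [0, 2, 1, 2, 1, 2]

t=0: δ = [1.389e-01, 8.333e-02, 6.250e-02]  (obs o_0=0)
t=1: δ = [1.929e-03, 6.076e-03, 6.752e-03]  ψ = [0, 2, 0]  (obs o_1=1)
t=2: δ = [9.377e-05, 6.564e-04, 7.595e-04]  ψ = [2, 2, 1]  (obs o_2=4)
t=3: δ = [4.220e-05, 1.108e-04, 8.205e-05]  ψ = [2, 2, 1]  (obs o_3=0)
t=4: δ = [1.140e-06, 7.977e-06, 4.615e-06]  ψ = [2, 2, 1]  (obs o_4=1)
t=5: δ = [2.564e-07, 8.309e-07, 9.971e-07]  ψ = [2, 1, 1]  (obs o_5=0)
backtrack: best end state = 2; path = [0, 2, 1, 2, 1, 2]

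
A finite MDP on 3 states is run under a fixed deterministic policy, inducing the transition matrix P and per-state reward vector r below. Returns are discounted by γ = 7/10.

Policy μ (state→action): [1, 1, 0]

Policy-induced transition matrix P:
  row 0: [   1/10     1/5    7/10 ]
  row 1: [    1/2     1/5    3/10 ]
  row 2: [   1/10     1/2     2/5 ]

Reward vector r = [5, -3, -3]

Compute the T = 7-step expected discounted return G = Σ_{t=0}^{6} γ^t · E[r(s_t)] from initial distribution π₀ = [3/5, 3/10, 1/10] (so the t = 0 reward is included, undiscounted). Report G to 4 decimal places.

G = -0.7398

t=0: π = [0.6000, 0.3000, 0.1000], E[r] = 1.8000, γ^t·E[r] = 1.800000, running G = 1.800000
t=1: π = [0.2200, 0.2300, 0.5500], E[r] = -1.2400, γ^t·E[r] = -0.868000, running G = 0.932000
t=2: π = [0.1920, 0.3650, 0.4430], E[r] = -1.4640, γ^t·E[r] = -0.717360, running G = 0.214640
t=3: π = [0.2460, 0.3329, 0.4211], E[r] = -1.0320, γ^t·E[r] = -0.353976, running G = -0.139336
t=4: π = [0.2332, 0.3263, 0.4405], E[r] = -1.1347, γ^t·E[r] = -0.272446, running G = -0.411782
t=5: π = [0.2305, 0.3322, 0.4373], E[r] = -1.1557, γ^t·E[r] = -0.194246, running G = -0.606028
t=6: π = [0.2329, 0.3312, 0.4359], E[r] = -1.1371, γ^t·E[r] = -0.133780, running G = -0.739808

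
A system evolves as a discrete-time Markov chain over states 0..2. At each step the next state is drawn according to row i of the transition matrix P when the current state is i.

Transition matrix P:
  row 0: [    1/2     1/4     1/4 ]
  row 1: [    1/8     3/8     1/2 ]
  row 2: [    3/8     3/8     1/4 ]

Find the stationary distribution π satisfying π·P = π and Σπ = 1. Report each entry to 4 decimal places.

Balance equations π_j = Σ_i π_i·P[i][j]:
  π_0 = 1/2·π_0 + 1/8·π_1 + 3/8·π_2
  π_1 = 1/4·π_0 + 3/8·π_1 + 3/8·π_2
  normalize: π_0 + π_1 + π_2 = 1
Solving the linear system gives exactly π = [1/3, 1/3, 1/3].

π = [0.3333, 0.3333, 0.3333]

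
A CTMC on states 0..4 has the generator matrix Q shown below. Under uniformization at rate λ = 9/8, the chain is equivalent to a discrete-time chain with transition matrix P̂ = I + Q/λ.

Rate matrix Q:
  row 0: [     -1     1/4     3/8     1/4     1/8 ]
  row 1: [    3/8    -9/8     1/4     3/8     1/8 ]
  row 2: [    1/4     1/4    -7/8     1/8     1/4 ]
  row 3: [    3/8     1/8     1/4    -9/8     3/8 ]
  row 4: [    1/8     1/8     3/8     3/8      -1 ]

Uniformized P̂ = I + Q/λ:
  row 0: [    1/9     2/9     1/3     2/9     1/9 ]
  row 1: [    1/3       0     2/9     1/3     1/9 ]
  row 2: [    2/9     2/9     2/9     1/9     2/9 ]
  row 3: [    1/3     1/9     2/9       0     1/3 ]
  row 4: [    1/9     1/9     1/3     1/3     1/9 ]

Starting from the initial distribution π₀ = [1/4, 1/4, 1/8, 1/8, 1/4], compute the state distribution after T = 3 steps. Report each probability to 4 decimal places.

π = [0.2116, 0.1481, 0.2685, 0.1938, 0.1780]

t=0: π = [0.2500, 0.2500, 0.1250, 0.1250, 0.2500]
t=1: π = [0.2083, 0.1250, 0.2778, 0.2361, 0.1528]
t=2: π = [0.2222, 0.1512, 0.2623, 0.1698, 0.1944]
t=3: π = [0.2116, 0.1481, 0.2685, 0.1938, 0.1780]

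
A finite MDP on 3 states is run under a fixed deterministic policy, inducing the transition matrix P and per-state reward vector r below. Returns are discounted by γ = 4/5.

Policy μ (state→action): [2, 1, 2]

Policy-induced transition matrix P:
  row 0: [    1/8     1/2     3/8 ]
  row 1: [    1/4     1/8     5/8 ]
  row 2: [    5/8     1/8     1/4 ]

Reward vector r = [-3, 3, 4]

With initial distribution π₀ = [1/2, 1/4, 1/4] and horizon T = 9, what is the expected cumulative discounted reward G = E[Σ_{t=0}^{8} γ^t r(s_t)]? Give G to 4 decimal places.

G = 4.7979

t=0: π = [0.5000, 0.2500, 0.2500], E[r] = 0.2500, γ^t·E[r] = 0.250000, running G = 0.250000
t=1: π = [0.2813, 0.3125, 0.4063], E[r] = 1.7188, γ^t·E[r] = 1.375000, running G = 1.625000
t=2: π = [0.3672, 0.2305, 0.4023], E[r] = 1.1992, γ^t·E[r] = 0.767500, running G = 2.392500
t=3: π = [0.3550, 0.2627, 0.3823], E[r] = 1.2524, γ^t·E[r] = 0.641250, running G = 3.033750
t=4: π = [0.3490, 0.2581, 0.3929], E[r] = 1.2989, γ^t·E[r] = 0.532025, running G = 3.565775
t=5: π = [0.3537, 0.2559, 0.3904], E[r] = 1.2682, γ^t·E[r] = 0.415558, running G = 3.981333
t=6: π = [0.3522, 0.2576, 0.3902], E[r] = 1.2770, γ^t·E[r] = 0.334759, running G = 4.316091
t=7: π = [0.3523, 0.2571, 0.3906], E[r] = 1.2769, γ^t·E[r] = 0.267788, running G = 4.583879
t=8: π = [0.3525, 0.2571, 0.3904], E[r] = 1.2757, γ^t·E[r] = 0.214030, running G = 4.797908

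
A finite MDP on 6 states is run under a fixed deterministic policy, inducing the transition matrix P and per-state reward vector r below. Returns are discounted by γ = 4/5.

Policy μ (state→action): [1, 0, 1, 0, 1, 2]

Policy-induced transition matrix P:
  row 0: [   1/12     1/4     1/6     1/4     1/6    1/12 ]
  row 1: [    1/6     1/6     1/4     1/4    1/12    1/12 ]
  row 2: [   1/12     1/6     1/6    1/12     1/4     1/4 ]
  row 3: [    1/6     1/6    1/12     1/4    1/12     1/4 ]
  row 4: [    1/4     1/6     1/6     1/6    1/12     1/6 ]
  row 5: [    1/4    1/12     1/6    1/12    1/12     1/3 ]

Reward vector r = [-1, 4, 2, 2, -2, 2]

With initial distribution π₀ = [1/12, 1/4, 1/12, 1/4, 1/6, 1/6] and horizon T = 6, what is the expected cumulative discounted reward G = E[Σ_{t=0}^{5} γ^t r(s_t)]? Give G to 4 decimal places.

G = 5.1904

t=0: π = [0.0833, 0.2500, 0.0833, 0.2500, 0.1667, 0.1667], E[r] = 1.5833, γ^t·E[r] = 1.583333, running G = 1.583333
t=1: π = [0.1806, 0.1597, 0.1667, 0.1944, 0.1042, 0.1944], E[r] = 1.3611, γ^t·E[r] = 1.088889, running G = 2.672222
t=2: π = [0.1626, 0.1655, 0.1638, 0.1811, 0.1262, 0.2008], E[r] = 1.3385, γ^t·E[r] = 0.856667, running G = 3.528889
t=3: π = [0.1667, 0.1635, 0.1654, 0.1787, 0.1242, 0.2015], E[r] = 1.3301, γ^t·E[r] = 0.681012, running G = 4.209901
t=4: π = [0.1661, 0.1638, 0.1654, 0.1785, 0.1248, 0.2014], E[r] = 1.3300, γ^t·E[r] = 0.544757, running G = 4.754658
t=5: π = [0.1662, 0.1637, 0.1654, 0.1785, 0.1247, 0.2014], E[r] = 1.3298, γ^t·E[r] = 0.435752, running G = 5.190411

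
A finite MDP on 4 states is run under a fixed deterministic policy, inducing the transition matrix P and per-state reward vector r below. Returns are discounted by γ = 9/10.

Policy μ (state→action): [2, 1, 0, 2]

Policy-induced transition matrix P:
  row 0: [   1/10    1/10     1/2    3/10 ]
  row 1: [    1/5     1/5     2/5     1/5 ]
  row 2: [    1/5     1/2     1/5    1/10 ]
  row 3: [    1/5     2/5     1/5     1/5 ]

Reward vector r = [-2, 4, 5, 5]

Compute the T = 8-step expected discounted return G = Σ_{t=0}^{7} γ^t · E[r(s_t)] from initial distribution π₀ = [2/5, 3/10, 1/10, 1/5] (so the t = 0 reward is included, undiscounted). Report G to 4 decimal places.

G = 18.1081

t=0: π = [0.4000, 0.3000, 0.1000, 0.2000], E[r] = 1.9000, γ^t·E[r] = 1.900000, running G = 1.900000
t=1: π = [0.1600, 0.2300, 0.3800, 0.2300], E[r] = 3.6500, γ^t·E[r] = 3.285000, running G = 5.185000
t=2: π = [0.1840, 0.3440, 0.2940, 0.1780], E[r] = 3.3680, γ^t·E[r] = 2.728080, running G = 7.913080
t=3: π = [0.1816, 0.3054, 0.3240, 0.1890], E[r] = 3.4234, γ^t·E[r] = 2.495659, running G = 10.408739
t=4: π = [0.1818, 0.3168, 0.3156, 0.1858], E[r] = 3.4103, γ^t·E[r] = 2.237485, running G = 12.646223
t=5: π = [0.1818, 0.3136, 0.3179, 0.1866], E[r] = 3.4137, γ^t·E[r] = 2.015727, running G = 14.661951
t=6: π = [0.1818, 0.3145, 0.3173, 0.1864], E[r] = 3.4128, γ^t·E[r] = 1.813676, running G = 16.475627
t=7: π = [0.1818, 0.3143, 0.3174, 0.1865], E[r] = 3.4130, γ^t·E[r] = 1.632425, running G = 18.108052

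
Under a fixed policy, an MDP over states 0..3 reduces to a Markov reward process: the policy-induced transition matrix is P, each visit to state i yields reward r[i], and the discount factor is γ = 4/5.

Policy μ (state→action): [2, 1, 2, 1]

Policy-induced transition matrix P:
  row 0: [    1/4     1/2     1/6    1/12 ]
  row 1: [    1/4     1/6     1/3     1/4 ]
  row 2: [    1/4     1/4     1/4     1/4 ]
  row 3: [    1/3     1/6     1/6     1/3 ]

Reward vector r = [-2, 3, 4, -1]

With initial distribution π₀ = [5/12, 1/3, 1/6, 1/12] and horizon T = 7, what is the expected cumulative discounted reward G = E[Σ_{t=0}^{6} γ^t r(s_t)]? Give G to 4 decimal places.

t=0: π = [0.4167, 0.3333, 0.1667, 0.0833], E[r] = 0.7500, γ^t·E[r] = 0.750000, running G = 0.750000
t=1: π = [0.2569, 0.3194, 0.2361, 0.1875], E[r] = 1.2014, γ^t·E[r] = 0.961111, running G = 1.711111
t=2: π = [0.2656, 0.2720, 0.2396, 0.2228], E[r] = 1.0203, γ^t·E[r] = 0.652963, running G = 2.364074
t=3: π = [0.2686, 0.2752, 0.2320, 0.2243], E[r] = 0.9919, γ^t·E[r] = 0.507877, running G = 2.871951
t=4: π = [0.2687, 0.2755, 0.2319, 0.2239], E[r] = 0.9927, γ^t·E[r] = 0.406602, running G = 3.278553
t=5: π = [0.2687, 0.2756, 0.2319, 0.2239], E[r] = 0.9931, γ^t·E[r] = 0.325415, running G = 3.603968
t=6: π = [0.2687, 0.2755, 0.2319, 0.2239], E[r] = 0.9931, γ^t·E[r] = 0.260339, running G = 3.864307

G = 3.8643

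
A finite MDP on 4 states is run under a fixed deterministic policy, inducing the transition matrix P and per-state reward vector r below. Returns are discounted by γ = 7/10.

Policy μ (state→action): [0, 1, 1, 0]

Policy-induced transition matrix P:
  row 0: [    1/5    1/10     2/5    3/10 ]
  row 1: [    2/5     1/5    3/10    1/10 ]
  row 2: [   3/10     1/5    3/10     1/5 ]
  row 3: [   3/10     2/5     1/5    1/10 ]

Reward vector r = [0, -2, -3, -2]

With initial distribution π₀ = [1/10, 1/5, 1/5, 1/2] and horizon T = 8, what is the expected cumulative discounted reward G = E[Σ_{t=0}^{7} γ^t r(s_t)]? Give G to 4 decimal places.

t=0: π = [0.1000, 0.2000, 0.2000, 0.5000], E[r] = -2.0000, γ^t·E[r] = -2.000000, running G = -2.000000
t=1: π = [0.3100, 0.2900, 0.2600, 0.1400], E[r] = -1.6400, γ^t·E[r] = -1.148000, running G = -3.148000
t=2: π = [0.2980, 0.1970, 0.3170, 0.1880], E[r] = -1.7210, γ^t·E[r] = -0.843290, running G = -3.991290
t=3: π = [0.2899, 0.2078, 0.3110, 0.1913], E[r] = -1.7312, γ^t·E[r] = -0.593802, running G = -4.585092
t=4: π = [0.2918, 0.2093, 0.3099, 0.1891], E[r] = -1.7263, γ^t·E[r] = -0.414480, running G = -4.999571
t=5: π = [0.2917, 0.2086, 0.3103, 0.1893], E[r] = -1.7268, γ^t·E[r] = -0.290219, running G = -5.289791
t=6: π = [0.2917, 0.2087, 0.3102, 0.1894], E[r] = -1.7269, γ^t·E[r] = -0.203164, running G = -5.492954
t=7: π = [0.2917, 0.2087, 0.3102, 0.1894], E[r] = -1.7268, γ^t·E[r] = -0.142212, running G = -5.635166

G = -5.6352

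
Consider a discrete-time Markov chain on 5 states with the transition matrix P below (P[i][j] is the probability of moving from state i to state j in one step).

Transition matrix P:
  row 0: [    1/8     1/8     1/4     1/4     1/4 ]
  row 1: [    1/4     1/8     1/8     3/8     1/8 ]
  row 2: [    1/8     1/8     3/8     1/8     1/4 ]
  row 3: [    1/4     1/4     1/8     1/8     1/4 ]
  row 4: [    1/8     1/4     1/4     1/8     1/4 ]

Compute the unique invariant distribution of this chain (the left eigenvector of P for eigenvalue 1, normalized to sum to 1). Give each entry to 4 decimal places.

Balance equations π_j = Σ_i π_i·P[i][j]:
  π_0 = 1/8·π_0 + 1/4·π_1 + 1/8·π_2 + 1/4·π_3 + 1/8·π_4
  π_1 = 1/8·π_0 + 1/8·π_1 + 1/8·π_2 + 1/4·π_3 + 1/4·π_4
  π_2 = 1/4·π_0 + 1/8·π_1 + 3/8·π_2 + 1/8·π_3 + 1/4·π_4
  π_3 = 1/4·π_0 + 3/8·π_1 + 1/8·π_2 + 1/8·π_3 + 1/8·π_4
  normalize: π_0 + π_1 + π_2 + π_3 + π_4 = 1
Solving the linear system gives exactly π = [677/3959, 702/3959, 923/3959, 755/3959, 902/3959].

π = [0.1710, 0.1773, 0.2331, 0.1907, 0.2278]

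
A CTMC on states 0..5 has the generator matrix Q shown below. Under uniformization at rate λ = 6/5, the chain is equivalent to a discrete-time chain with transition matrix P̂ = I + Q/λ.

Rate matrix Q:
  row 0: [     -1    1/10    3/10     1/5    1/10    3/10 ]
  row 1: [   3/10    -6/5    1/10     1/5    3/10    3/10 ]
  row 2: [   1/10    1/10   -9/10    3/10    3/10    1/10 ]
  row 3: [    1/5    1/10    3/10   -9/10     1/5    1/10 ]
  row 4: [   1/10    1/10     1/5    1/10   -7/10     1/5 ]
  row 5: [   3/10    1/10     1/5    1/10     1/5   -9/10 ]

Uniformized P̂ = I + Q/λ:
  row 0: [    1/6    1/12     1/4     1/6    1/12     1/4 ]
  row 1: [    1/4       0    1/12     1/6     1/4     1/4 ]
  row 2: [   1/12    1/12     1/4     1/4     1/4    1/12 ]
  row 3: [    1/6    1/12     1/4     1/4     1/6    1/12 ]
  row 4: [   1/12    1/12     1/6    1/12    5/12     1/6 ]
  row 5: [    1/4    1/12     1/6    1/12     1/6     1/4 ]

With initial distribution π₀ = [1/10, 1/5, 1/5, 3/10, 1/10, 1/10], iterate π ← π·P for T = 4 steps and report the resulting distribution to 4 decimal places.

π = [0.1505, 0.0769, 0.2036, 0.1638, 0.2363, 0.1689]

t=0: π = [0.1000, 0.2000, 0.2000, 0.3000, 0.1000, 0.1000]
t=1: π = [0.1667, 0.0667, 0.2000, 0.1917, 0.2167, 0.1583]
t=2: π = [0.1507, 0.0778, 0.2076, 0.1681, 0.2292, 0.1667]
t=3: π = [0.1506, 0.0769, 0.2041, 0.1650, 0.2352, 0.1683]
t=4: π = [0.1505, 0.0769, 0.2036, 0.1638, 0.2363, 0.1689]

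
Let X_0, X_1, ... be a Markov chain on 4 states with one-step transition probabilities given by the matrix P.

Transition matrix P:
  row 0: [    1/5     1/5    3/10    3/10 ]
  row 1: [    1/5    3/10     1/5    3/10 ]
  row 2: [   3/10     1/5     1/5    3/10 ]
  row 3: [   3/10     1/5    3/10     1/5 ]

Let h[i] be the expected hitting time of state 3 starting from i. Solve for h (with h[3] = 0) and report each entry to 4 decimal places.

h = [3.3333, 3.3333, 3.3333, 0.0000]

First-step conditioning: h[3] = 0; for i ≠ 3, h[i] = 1 + Σ_k P[i][k]·h[k].
  h[0] = 1 + 1/5·h[0] + 1/5·h[1] + 3/10·h[2]
  h[1] = 1 + 1/5·h[0] + 3/10·h[1] + 1/5·h[2]
  h[2] = 1 + 3/10·h[0] + 1/5·h[1] + 1/5·h[2]
Solving the 3×3 linear system over states ≠ 3 gives exactly h = [10/3, 10/3, 10/3, 0] (h[3] = 0 is the target).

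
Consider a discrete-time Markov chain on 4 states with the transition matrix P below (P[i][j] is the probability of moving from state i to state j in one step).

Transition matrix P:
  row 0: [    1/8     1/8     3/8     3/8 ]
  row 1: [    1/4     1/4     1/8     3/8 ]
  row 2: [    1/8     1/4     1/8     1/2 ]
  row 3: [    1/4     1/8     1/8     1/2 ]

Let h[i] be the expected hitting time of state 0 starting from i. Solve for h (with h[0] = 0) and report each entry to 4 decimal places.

h = [0.0000, 4.2667, 4.8000, 4.2667]

First-step conditioning: h[0] = 0; for i ≠ 0, h[i] = 1 + Σ_k P[i][k]·h[k].
  h[1] = 1 + 1/4·h[1] + 1/8·h[2] + 3/8·h[3]
  h[2] = 1 + 1/4·h[1] + 1/8·h[2] + 1/2·h[3]
  h[3] = 1 + 1/8·h[1] + 1/8·h[2] + 1/2·h[3]
Solving the 3×3 linear system over states ≠ 0 gives exactly h = [0, 64/15, 24/5, 64/15] (h[0] = 0 is the target).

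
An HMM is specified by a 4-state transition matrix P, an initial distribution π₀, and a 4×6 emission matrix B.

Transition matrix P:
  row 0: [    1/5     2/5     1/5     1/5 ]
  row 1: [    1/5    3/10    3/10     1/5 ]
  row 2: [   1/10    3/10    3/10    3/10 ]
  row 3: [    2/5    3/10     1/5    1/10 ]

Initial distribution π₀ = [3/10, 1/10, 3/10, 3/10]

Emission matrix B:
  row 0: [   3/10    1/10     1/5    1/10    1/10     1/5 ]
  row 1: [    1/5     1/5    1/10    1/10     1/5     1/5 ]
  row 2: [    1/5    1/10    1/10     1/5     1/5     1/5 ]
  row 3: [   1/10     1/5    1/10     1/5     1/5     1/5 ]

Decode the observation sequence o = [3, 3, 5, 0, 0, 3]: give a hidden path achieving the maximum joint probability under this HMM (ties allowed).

t=0: δ = [3.000e-02, 1.000e-02, 6.000e-02, 6.000e-02]  (obs o_0=3)
t=1: δ = [2.400e-03, 1.800e-03, 3.600e-03, 3.600e-03]  ψ = [3, 2, 2, 2]  (obs o_1=3)
t=2: δ = [2.880e-04, 2.160e-04, 2.160e-04, 2.160e-04]  ψ = [3, 2, 2, 2]  (obs o_2=5)
t=3: δ = [2.592e-05, 2.304e-05, 1.296e-05, 6.480e-06]  ψ = [3, 0, 1, 2]  (obs o_3=0)
t=4: δ = [1.555e-06, 2.074e-06, 1.382e-06, 5.184e-07]  ψ = [0, 0, 1, 0]  (obs o_4=0)
t=5: δ = [4.147e-08, 6.221e-08, 1.244e-07, 8.294e-08]  ψ = [1, 0, 1, 1]  (obs o_5=3)
backtrack: best end state = 2; path = [2, 2, 3, 0, 1, 2]

path = [2, 2, 3, 0, 1, 2]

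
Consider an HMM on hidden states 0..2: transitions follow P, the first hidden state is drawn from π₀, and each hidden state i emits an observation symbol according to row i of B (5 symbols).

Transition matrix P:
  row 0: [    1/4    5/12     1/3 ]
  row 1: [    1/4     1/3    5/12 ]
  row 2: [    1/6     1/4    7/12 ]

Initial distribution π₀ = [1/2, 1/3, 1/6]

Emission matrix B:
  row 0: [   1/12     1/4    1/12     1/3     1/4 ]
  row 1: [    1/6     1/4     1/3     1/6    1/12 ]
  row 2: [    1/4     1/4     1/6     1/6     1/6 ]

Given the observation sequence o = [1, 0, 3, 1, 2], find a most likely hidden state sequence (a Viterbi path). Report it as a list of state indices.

t=0: δ = [1.250e-01, 8.333e-02, 4.167e-02]  (obs o_0=1)
t=1: δ = [2.604e-03, 8.681e-03, 1.042e-02]  ψ = [0, 0, 0]  (obs o_1=0)
t=2: δ = [7.234e-04, 4.823e-04, 1.013e-03]  ψ = [1, 1, 2]  (obs o_2=3)
t=3: δ = [4.521e-05, 7.535e-05, 1.477e-04]  ψ = [0, 0, 2]  (obs o_3=1)
t=4: δ = [2.051e-06, 1.231e-05, 1.436e-05]  ψ = [2, 2, 2]  (obs o_4=2)
backtrack: best end state = 2; path = [0, 2, 2, 2, 2]

path = [0, 2, 2, 2, 2]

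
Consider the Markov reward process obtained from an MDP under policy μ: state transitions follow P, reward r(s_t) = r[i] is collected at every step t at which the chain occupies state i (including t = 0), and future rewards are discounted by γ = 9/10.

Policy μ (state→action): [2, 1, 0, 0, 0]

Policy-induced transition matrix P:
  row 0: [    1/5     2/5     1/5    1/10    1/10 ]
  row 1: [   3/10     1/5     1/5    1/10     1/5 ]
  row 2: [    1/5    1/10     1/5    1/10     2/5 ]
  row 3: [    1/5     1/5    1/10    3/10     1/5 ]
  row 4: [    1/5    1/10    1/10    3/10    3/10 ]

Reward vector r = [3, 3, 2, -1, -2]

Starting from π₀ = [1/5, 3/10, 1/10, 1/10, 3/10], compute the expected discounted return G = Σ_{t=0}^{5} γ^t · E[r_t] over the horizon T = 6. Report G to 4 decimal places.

G = 4.5109

t=0: π = [0.2000, 0.3000, 0.1000, 0.1000, 0.3000], E[r] = 1.0000, γ^t·E[r] = 1.000000, running G = 1.000000
t=1: π = [0.2300, 0.2000, 0.1600, 0.1800, 0.2300], E[r] = 0.9700, γ^t·E[r] = 0.873000, running G = 1.873000
t=2: π = [0.2200, 0.2070, 0.1590, 0.1820, 0.2320], E[r] = 0.9530, γ^t·E[r] = 0.771930, running G = 2.644930
t=3: π = [0.2207, 0.2049, 0.1586, 0.1828, 0.2330], E[r] = 0.9452, γ^t·E[r] = 0.689051, running G = 3.333981
t=4: π = [0.2205, 0.2050, 0.1584, 0.1832, 0.2330], E[r] = 0.9442, γ^t·E[r] = 0.619483, running G = 3.953464
t=5: π = [0.2205, 0.2050, 0.1584, 0.1832, 0.2329], E[r] = 0.9441, γ^t·E[r] = 0.557466, running G = 4.510930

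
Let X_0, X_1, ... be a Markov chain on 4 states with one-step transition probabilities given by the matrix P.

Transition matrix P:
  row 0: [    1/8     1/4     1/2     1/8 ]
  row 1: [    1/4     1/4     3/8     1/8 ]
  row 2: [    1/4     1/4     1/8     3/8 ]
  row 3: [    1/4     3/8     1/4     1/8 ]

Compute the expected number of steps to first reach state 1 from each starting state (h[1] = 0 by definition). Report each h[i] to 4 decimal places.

First-step conditioning: h[1] = 0; for i ≠ 1, h[i] = 1 + Σ_k P[i][k]·h[k].
  h[0] = 1 + 1/8·h[0] + 1/2·h[2] + 1/8·h[3]
  h[2] = 1 + 1/4·h[0] + 1/8·h[2] + 3/8·h[3]
  h[3] = 1 + 1/4·h[0] + 1/4·h[2] + 1/8·h[3]
Solving the 3×3 linear system over states ≠ 1 gives exactly h = [736/203, 0, 720/203, 648/203] (h[1] = 0 is the target).

h = [3.6256, 0.0000, 3.5468, 3.1921]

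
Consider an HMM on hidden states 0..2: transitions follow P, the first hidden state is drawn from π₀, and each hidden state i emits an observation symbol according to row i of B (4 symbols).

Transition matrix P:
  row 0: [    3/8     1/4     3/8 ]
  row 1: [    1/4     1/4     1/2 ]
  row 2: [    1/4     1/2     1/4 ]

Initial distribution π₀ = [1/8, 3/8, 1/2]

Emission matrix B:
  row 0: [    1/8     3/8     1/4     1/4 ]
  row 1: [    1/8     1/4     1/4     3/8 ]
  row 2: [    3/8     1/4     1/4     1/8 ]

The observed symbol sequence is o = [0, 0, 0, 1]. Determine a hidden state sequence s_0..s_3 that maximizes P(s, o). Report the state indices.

t=0: δ = [1.562e-02, 4.688e-02, 1.875e-01]  (obs o_0=0)
t=1: δ = [5.859e-03, 1.172e-02, 1.758e-02]  ψ = [2, 2, 2]  (obs o_1=0)
t=2: δ = [5.493e-04, 1.099e-03, 2.197e-03]  ψ = [2, 2, 1]  (obs o_2=0)
t=3: δ = [2.060e-04, 2.747e-04, 1.373e-04]  ψ = [2, 2, 1]  (obs o_3=1)
backtrack: best end state = 1; path = [2, 1, 2, 1]

path = [2, 1, 2, 1]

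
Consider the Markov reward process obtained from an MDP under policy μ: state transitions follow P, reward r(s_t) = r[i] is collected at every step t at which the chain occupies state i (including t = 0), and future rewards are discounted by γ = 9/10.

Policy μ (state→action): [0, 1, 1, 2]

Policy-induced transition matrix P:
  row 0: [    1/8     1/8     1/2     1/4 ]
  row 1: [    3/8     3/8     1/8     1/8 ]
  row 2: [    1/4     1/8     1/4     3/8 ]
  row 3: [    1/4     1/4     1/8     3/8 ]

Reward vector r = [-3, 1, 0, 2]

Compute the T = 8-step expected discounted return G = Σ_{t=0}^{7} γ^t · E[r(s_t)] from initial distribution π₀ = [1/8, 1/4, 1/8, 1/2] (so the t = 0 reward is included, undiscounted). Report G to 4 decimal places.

t=0: π = [0.1250, 0.2500, 0.1250, 0.5000], E[r] = 0.8750, γ^t·E[r] = 0.875000, running G = 0.875000
t=1: π = [0.2656, 0.2500, 0.1875, 0.2969], E[r] = 0.0469, γ^t·E[r] = 0.042188, running G = 0.917188
t=2: π = [0.2480, 0.2246, 0.2480, 0.2793], E[r] = 0.0391, γ^t·E[r] = 0.031641, running G = 0.948828
t=3: π = [0.2471, 0.2161, 0.2490, 0.2878], E[r] = 0.0505, γ^t·E[r] = 0.036842, running G = 0.985670
t=4: π = [0.2461, 0.2150, 0.2488, 0.2901], E[r] = 0.0568, γ^t·E[r] = 0.037282, running G = 1.022952
t=5: π = [0.2461, 0.2150, 0.2484, 0.2905], E[r] = 0.0577, γ^t·E[r] = 0.034045, running G = 1.056997
t=6: π = [0.2461, 0.2151, 0.2483, 0.2905], E[r] = 0.0577, γ^t·E[r] = 0.030660, running G = 1.087657
t=7: π = [0.2461, 0.2151, 0.2483, 0.2905], E[r] = 0.0577, γ^t·E[r] = 0.027579, running G = 1.115235

G = 1.1152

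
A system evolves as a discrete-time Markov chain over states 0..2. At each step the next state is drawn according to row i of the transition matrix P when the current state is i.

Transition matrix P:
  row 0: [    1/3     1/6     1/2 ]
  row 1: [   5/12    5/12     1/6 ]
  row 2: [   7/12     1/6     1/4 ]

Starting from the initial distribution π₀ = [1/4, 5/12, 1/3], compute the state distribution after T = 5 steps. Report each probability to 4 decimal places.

t=0: π = [0.2500, 0.4167, 0.3333]
t=1: π = [0.4514, 0.2708, 0.2778]
t=2: π = [0.4253, 0.2344, 0.3403]
t=3: π = [0.4379, 0.2253, 0.3368]
t=4: π = [0.4363, 0.2230, 0.3407]
t=5: π = [0.4371, 0.2224, 0.3405]

π = [0.4371, 0.2224, 0.3405]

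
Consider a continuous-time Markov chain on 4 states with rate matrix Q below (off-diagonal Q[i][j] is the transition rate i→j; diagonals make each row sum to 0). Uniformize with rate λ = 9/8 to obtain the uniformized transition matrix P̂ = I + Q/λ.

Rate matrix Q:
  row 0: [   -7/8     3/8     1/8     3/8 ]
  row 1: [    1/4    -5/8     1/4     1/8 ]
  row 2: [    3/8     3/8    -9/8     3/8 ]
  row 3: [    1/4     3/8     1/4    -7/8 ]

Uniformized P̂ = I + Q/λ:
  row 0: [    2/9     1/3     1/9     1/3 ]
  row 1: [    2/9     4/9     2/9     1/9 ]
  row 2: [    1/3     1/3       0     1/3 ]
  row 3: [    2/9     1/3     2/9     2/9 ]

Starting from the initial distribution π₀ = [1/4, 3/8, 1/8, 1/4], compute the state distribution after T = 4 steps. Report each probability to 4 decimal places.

π = [0.2400, 0.3750, 0.1600, 0.2250]

t=0: π = [0.2500, 0.3750, 0.1250, 0.2500]
t=1: π = [0.2361, 0.3750, 0.1667, 0.2222]
t=2: π = [0.2407, 0.3750, 0.1590, 0.2253]
t=3: π = [0.2399, 0.3750, 0.1602, 0.2250]
t=4: π = [0.2400, 0.3750, 0.1600, 0.2250]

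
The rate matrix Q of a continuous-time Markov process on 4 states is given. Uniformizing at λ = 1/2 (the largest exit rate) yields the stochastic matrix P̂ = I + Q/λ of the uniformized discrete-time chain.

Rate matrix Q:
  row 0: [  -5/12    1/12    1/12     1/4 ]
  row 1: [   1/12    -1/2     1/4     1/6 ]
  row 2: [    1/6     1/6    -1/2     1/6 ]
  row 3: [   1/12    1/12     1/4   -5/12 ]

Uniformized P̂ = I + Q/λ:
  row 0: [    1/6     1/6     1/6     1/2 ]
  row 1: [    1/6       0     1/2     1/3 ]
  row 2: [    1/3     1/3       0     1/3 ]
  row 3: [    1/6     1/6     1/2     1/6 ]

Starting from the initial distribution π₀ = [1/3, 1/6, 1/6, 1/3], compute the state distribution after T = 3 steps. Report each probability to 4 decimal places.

π = [0.2137, 0.1821, 0.2863, 0.3179]

t=0: π = [0.3333, 0.1667, 0.1667, 0.3333]
t=1: π = [0.1944, 0.1667, 0.3056, 0.3333]
t=2: π = [0.2176, 0.1898, 0.2824, 0.3102]
t=3: π = [0.2137, 0.1821, 0.2863, 0.3179]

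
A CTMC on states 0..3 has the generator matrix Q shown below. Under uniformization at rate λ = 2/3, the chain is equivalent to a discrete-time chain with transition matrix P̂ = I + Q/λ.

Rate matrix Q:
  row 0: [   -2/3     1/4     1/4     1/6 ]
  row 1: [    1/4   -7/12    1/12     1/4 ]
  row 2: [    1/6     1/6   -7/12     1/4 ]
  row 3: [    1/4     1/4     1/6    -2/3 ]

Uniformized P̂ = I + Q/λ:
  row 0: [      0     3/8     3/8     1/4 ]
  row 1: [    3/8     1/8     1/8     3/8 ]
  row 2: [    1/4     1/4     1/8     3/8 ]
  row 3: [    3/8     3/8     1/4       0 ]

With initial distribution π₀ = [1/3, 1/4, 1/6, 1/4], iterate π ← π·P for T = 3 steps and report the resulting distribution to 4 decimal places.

π = [0.2513, 0.2804, 0.2218, 0.2464]

t=0: π = [0.3333, 0.2500, 0.1667, 0.2500]
t=1: π = [0.2292, 0.2917, 0.2396, 0.2396]
t=2: π = [0.2591, 0.2721, 0.2122, 0.2565]
t=3: π = [0.2513, 0.2804, 0.2218, 0.2464]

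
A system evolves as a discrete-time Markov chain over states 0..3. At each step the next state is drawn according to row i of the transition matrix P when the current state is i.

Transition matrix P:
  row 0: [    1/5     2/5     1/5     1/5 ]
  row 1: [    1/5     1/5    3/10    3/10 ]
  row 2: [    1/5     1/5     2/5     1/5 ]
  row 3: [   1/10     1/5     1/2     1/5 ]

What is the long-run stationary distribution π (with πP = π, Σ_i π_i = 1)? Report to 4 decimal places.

π = [0.1776, 0.2355, 0.3633, 0.2236]

Balance equations π_j = Σ_i π_i·P[i][j]:
  π_0 = 1/5·π_0 + 1/5·π_1 + 1/5·π_2 + 1/10·π_3
  π_1 = 2/5·π_0 + 1/5·π_1 + 1/5·π_2 + 1/5·π_3
  π_2 = 1/5·π_0 + 3/10·π_1 + 2/5·π_2 + 1/2·π_3
  normalize: π_0 + π_1 + π_2 + π_3 = 1
Solving the linear system gives exactly π = [89/501, 118/501, 182/501, 112/501].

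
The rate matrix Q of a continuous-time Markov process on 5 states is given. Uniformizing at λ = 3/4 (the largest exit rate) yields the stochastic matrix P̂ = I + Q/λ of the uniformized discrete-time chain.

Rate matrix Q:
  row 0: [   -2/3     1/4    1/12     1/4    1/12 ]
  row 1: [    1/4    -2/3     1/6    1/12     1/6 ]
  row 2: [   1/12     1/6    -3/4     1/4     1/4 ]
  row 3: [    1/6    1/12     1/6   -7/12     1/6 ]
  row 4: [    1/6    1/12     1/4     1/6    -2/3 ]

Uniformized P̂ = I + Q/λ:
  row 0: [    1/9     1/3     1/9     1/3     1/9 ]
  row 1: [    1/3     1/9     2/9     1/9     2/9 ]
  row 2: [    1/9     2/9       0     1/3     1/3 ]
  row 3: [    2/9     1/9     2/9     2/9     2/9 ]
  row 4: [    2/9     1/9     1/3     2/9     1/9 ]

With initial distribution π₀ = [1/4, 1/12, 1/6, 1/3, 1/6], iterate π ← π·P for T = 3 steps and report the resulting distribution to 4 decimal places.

t=0: π = [0.2500, 0.0833, 0.1667, 0.3333, 0.1667]
t=1: π = [0.1852, 0.1852, 0.1759, 0.2593, 0.1944]
t=2: π = [0.2027, 0.1718, 0.1842, 0.2418, 0.1996]
t=3: π = [0.1983, 0.1766, 0.1810, 0.2461, 0.1980]

π = [0.1983, 0.1766, 0.1810, 0.2461, 0.1980]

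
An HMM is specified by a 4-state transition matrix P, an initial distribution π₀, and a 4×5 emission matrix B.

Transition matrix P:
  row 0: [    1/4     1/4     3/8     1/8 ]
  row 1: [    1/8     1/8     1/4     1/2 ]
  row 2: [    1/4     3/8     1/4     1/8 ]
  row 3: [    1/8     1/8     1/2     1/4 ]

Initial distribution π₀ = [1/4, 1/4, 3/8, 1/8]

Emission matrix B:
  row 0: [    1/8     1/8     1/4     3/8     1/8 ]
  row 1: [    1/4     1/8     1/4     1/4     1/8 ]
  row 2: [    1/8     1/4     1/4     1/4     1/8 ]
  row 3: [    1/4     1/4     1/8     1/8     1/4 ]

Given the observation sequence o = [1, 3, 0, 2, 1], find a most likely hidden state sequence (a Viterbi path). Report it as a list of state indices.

path = [2, 1, 3, 2, 2]

t=0: δ = [3.125e-02, 3.125e-02, 9.375e-02, 3.125e-02]  (obs o_0=1)
t=1: δ = [8.789e-03, 8.789e-03, 5.859e-03, 1.953e-03]  ψ = [2, 2, 2, 1]  (obs o_1=3)
t=2: δ = [2.747e-04, 5.493e-04, 4.120e-04, 1.099e-03]  ψ = [0, 0, 0, 1]  (obs o_2=0)
t=3: δ = [3.433e-05, 3.862e-05, 1.373e-04, 3.433e-05]  ψ = [3, 2, 3, 1]  (obs o_3=2)
t=4: δ = [4.292e-06, 6.437e-06, 8.583e-06, 4.828e-06]  ψ = [2, 2, 2, 1]  (obs o_4=1)
backtrack: best end state = 2; path = [2, 1, 3, 2, 2]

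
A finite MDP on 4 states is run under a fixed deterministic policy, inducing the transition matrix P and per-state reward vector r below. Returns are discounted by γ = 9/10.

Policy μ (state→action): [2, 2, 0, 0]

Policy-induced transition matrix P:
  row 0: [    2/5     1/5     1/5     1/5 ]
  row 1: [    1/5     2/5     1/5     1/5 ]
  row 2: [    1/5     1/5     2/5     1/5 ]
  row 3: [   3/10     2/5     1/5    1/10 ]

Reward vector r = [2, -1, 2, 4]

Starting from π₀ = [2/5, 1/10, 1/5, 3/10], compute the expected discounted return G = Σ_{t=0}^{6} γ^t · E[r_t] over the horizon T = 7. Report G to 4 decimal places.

G = 8.5675

t=0: π = [0.4000, 0.1000, 0.2000, 0.3000], E[r] = 2.3000, γ^t·E[r] = 2.300000, running G = 2.300000
t=1: π = [0.3100, 0.2800, 0.2400, 0.1700], E[r] = 1.5000, γ^t·E[r] = 1.350000, running G = 3.650000
t=2: π = [0.2790, 0.2900, 0.2480, 0.1830], E[r] = 1.4960, γ^t·E[r] = 1.211760, running G = 4.861760
t=3: π = [0.2741, 0.2946, 0.2496, 0.1817], E[r] = 1.4796, γ^t·E[r] = 1.078628, running G = 5.940388
t=4: π = [0.2730, 0.2953, 0.2499, 0.1818], E[r] = 1.4779, γ^t·E[r] = 0.969637, running G = 6.910025
t=5: π = [0.2728, 0.2954, 0.2500, 0.1818], E[r] = 1.4774, γ^t·E[r] = 0.872378, running G = 7.782404
t=6: π = [0.2727, 0.2954, 0.2500, 0.1818], E[r] = 1.4773, γ^t·E[r] = 0.785095, running G = 8.567499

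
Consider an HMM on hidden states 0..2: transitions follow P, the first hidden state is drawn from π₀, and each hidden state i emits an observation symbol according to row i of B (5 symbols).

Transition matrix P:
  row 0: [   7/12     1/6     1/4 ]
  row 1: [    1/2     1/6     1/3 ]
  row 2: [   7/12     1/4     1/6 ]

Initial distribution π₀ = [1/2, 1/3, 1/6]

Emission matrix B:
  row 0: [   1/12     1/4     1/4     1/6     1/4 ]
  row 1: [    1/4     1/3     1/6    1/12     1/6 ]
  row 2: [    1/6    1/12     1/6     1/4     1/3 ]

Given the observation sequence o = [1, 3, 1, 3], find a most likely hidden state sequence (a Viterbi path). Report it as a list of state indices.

t=0: δ = [1.250e-01, 1.111e-01, 1.389e-02]  (obs o_0=1)
t=1: δ = [1.215e-02, 1.736e-03, 9.259e-03]  ψ = [0, 0, 1]  (obs o_1=3)
t=2: δ = [1.772e-03, 7.716e-04, 2.532e-04]  ψ = [0, 2, 0]  (obs o_2=1)
t=3: δ = [1.723e-04, 2.462e-05, 1.108e-04]  ψ = [0, 0, 0]  (obs o_3=3)
backtrack: best end state = 0; path = [0, 0, 0, 0]

path = [0, 0, 0, 0]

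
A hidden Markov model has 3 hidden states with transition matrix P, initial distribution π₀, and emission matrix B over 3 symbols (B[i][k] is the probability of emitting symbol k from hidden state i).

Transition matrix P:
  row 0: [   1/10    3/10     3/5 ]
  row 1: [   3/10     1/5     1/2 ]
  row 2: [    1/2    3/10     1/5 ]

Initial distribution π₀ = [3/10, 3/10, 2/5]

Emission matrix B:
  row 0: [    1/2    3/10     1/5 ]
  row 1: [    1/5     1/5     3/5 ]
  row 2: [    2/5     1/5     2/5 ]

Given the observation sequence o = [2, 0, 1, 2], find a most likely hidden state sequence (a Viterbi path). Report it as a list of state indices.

t=0: δ = [6.000e-02, 1.800e-01, 1.600e-01]  (obs o_0=2)
t=1: δ = [4.000e-02, 9.600e-03, 3.600e-02]  ψ = [2, 2, 1]  (obs o_1=0)
t=2: δ = [5.400e-03, 2.400e-03, 4.800e-03]  ψ = [2, 0, 0]  (obs o_2=1)
t=3: δ = [4.800e-04, 9.720e-04, 1.296e-03]  ψ = [2, 0, 0]  (obs o_3=2)
backtrack: best end state = 2; path = [1, 2, 0, 2]

path = [1, 2, 0, 2]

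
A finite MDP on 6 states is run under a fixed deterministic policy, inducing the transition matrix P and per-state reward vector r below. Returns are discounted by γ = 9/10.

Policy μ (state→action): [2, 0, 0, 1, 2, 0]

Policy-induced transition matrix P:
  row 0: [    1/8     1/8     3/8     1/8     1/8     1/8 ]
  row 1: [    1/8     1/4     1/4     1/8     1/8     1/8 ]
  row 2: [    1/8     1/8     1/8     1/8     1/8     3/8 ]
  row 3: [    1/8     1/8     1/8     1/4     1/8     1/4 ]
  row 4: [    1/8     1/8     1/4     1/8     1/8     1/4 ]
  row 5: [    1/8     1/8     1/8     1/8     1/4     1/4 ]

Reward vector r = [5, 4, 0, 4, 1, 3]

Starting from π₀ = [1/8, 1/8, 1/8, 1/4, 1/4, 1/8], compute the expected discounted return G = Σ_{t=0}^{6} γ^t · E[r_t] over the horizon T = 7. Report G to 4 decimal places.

G = 13.9220

t=0: π = [0.1250, 0.1250, 0.1250, 0.2500, 0.2500, 0.1250], E[r] = 2.7500, γ^t·E[r] = 2.750000, running G = 2.750000
t=1: π = [0.1250, 0.1406, 0.2031, 0.1563, 0.1406, 0.2344], E[r] = 2.6563, γ^t·E[r] = 2.390625, running G = 5.140625
t=2: π = [0.1250, 0.1426, 0.1914, 0.1445, 0.1543, 0.2422], E[r] = 2.6543, γ^t·E[r] = 2.149980, running G = 7.290605
t=3: π = [0.1250, 0.1428, 0.1934, 0.1431, 0.1553, 0.2405], E[r] = 2.6453, γ^t·E[r] = 1.928397, running G = 9.219003
t=4: π = [0.1250, 0.1429, 0.1935, 0.1429, 0.1551, 0.2407], E[r] = 2.6451, γ^t·E[r] = 1.735437, running G = 10.954440
t=5: π = [0.1250, 0.1429, 0.1935, 0.1429, 0.1551, 0.2407], E[r] = 2.6451, γ^t·E[r] = 1.561891, running G = 12.516331
t=6: π = [0.1250, 0.1429, 0.1935, 0.1429, 0.1551, 0.2407], E[r] = 2.6451, γ^t·E[r] = 1.405693, running G = 13.922024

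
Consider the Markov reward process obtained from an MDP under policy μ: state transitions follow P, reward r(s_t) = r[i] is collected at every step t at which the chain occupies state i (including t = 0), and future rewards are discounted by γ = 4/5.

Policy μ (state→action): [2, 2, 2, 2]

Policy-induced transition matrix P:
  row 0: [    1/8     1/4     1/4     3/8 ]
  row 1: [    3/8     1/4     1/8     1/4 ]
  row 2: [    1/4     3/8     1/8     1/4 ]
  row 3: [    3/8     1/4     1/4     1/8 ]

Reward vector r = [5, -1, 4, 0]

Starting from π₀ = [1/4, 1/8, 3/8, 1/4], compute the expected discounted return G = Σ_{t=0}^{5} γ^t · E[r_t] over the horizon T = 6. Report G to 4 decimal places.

G = 7.6418

t=0: π = [0.2500, 0.1250, 0.3750, 0.2500], E[r] = 2.6250, γ^t·E[r] = 2.625000, running G = 2.625000
t=1: π = [0.2656, 0.2969, 0.1875, 0.2500], E[r] = 1.7813, γ^t·E[r] = 1.425000, running G = 4.050000
t=2: π = [0.2852, 0.2734, 0.1895, 0.2520], E[r] = 1.9102, γ^t·E[r] = 1.222500, running G = 5.272500
t=3: π = [0.2800, 0.2737, 0.1921, 0.2542], E[r] = 1.8950, γ^t·E[r] = 0.970250, running G = 6.242750
t=4: π = [0.2810, 0.2740, 0.1918, 0.2532], E[r] = 1.8979, γ^t·E[r] = 0.777400, running G = 7.020150
t=5: π = [0.2808, 0.2740, 0.1918, 0.2535], E[r] = 1.8971, γ^t·E[r] = 0.621628, running G = 7.641778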